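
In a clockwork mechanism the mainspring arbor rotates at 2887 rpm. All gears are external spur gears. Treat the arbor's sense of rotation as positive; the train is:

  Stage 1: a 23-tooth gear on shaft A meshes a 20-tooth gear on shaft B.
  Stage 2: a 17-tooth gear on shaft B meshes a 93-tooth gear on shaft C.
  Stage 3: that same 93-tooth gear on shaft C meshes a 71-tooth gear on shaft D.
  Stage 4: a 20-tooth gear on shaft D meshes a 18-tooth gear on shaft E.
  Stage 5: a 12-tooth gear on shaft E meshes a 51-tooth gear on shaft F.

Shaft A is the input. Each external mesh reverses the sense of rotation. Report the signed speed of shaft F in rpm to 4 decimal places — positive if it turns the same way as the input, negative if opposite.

-207.8279 rpm (opposite to input, |ω| = 207.8279 rpm)

Stage 1 [23T→20T]: ω = 2887.0000×23/20 = 3320.0500 rpm, dir flips to −; running = −3320.0500
Stage 2 [17T→93T]: ω = 3320.0500×17/93 = 606.8909 rpm, dir flips to +; running = +606.8909
Stage 3 [93T→71T]: ω = 606.8909×93/71 = 794.9415 rpm, dir flips to −; running = −794.9415
Stage 4 [20T→18T]: ω = 794.9415×20/18 = 883.2684 rpm, dir flips to +; running = +883.2684
Stage 5 [12T→51T]: ω = 883.2684×12/51 = 207.8279 rpm, dir flips to −; running = −207.8279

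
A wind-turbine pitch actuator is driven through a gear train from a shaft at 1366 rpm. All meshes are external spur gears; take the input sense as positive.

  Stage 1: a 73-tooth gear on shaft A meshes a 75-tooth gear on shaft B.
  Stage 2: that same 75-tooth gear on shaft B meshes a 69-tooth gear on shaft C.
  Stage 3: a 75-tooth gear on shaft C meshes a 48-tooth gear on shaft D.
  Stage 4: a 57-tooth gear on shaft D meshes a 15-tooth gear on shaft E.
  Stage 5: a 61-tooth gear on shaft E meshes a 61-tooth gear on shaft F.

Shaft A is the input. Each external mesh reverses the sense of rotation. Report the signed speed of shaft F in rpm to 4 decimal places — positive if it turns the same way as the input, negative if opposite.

Stage 1 [73T→75T]: ω = 1366.0000×73/75 = 1329.5733 rpm, dir flips to −; running = −1329.5733
Stage 2 [75T→69T]: ω = 1329.5733×75/69 = 1445.1884 rpm, dir flips to +; running = +1445.1884
Stage 3 [75T→48T]: ω = 1445.1884×75/48 = 2258.1069 rpm, dir flips to −; running = −2258.1069
Stage 4 [57T→15T]: ω = 2258.1069×57/15 = 8580.8062 rpm, dir flips to +; running = +8580.8062
Stage 5 [61T→61T]: ω = 8580.8062×61/61 = 8580.8062 rpm, dir flips to −; running = −8580.8062

-8580.8062 rpm (opposite to input, |ω| = 8580.8062 rpm)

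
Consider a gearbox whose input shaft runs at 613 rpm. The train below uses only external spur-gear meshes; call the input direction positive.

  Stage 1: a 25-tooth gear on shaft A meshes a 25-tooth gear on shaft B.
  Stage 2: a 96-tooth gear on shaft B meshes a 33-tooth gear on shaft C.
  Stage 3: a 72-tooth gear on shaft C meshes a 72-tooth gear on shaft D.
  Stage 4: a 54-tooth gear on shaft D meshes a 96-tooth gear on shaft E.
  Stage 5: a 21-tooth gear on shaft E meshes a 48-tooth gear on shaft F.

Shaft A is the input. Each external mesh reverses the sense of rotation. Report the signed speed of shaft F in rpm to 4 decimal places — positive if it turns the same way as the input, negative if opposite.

-438.8523 rpm (opposite to input, |ω| = 438.8523 rpm)

Stage 1 [25T→25T]: ω = 613.0000×25/25 = 613.0000 rpm, dir flips to −; running = −613.0000
Stage 2 [96T→33T]: ω = 613.0000×96/33 = 1783.2727 rpm, dir flips to +; running = +1783.2727
Stage 3 [72T→72T]: ω = 1783.2727×72/72 = 1783.2727 rpm, dir flips to −; running = −1783.2727
Stage 4 [54T→96T]: ω = 1783.2727×54/96 = 1003.0909 rpm, dir flips to +; running = +1003.0909
Stage 5 [21T→48T]: ω = 1003.0909×21/48 = 438.8523 rpm, dir flips to −; running = −438.8523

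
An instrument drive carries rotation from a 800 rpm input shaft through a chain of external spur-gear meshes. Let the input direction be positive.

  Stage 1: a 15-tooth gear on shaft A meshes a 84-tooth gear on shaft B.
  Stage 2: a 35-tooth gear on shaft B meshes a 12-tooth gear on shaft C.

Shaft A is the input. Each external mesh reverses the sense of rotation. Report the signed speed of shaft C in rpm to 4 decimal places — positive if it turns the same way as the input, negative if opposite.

Stage 1 [15T→84T]: ω = 800.0000×15/84 = 142.8571 rpm, dir flips to −; running = −142.8571
Stage 2 [35T→12T]: ω = 142.8571×35/12 = 416.6667 rpm, dir flips to +; running = +416.6667

+416.6667 rpm (same as input, |ω| = 416.6667 rpm)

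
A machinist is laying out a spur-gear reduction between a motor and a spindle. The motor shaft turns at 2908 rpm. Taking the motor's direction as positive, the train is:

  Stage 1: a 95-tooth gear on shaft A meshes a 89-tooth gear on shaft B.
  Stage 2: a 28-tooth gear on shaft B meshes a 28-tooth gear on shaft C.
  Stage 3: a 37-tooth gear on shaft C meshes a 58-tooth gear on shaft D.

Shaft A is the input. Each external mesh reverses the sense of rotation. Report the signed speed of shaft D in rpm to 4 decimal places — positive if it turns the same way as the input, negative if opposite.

Stage 1 [95T→89T]: ω = 2908.0000×95/89 = 3104.0449 rpm, dir flips to −; running = −3104.0449
Stage 2 [28T→28T]: ω = 3104.0449×28/28 = 3104.0449 rpm, dir flips to +; running = +3104.0449
Stage 3 [37T→58T]: ω = 3104.0449×37/58 = 1980.1666 rpm, dir flips to −; running = −1980.1666

-1980.1666 rpm (opposite to input, |ω| = 1980.1666 rpm)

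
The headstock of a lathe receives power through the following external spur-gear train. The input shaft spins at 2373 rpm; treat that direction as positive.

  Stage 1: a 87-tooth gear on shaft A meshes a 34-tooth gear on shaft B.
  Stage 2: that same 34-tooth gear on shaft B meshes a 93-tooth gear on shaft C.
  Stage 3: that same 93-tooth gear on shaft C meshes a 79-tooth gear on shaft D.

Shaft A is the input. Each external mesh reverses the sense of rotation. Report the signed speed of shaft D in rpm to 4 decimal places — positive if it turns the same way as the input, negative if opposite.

-2613.3038 rpm (opposite to input, |ω| = 2613.3038 rpm)

Stage 1 [87T→34T]: ω = 2373.0000×87/34 = 6072.0882 rpm, dir flips to −; running = −6072.0882
Stage 2 [34T→93T]: ω = 6072.0882×34/93 = 2219.9032 rpm, dir flips to +; running = +2219.9032
Stage 3 [93T→79T]: ω = 2219.9032×93/79 = 2613.3038 rpm, dir flips to −; running = −2613.3038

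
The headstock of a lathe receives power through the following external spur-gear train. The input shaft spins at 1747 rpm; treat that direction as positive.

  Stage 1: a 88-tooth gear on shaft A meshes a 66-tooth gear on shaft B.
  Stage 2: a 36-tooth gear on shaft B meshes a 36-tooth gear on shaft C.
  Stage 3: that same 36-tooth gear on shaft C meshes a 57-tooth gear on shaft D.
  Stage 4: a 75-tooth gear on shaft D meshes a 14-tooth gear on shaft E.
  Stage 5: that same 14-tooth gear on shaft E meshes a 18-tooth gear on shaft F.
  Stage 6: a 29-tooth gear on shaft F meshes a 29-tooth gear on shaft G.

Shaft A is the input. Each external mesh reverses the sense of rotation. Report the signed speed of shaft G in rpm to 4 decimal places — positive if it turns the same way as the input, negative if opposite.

+6129.8246 rpm (same as input, |ω| = 6129.8246 rpm)

Stage 1 [88T→66T]: ω = 1747.0000×88/66 = 2329.3333 rpm, dir flips to −; running = −2329.3333
Stage 2 [36T→36T]: ω = 2329.3333×36/36 = 2329.3333 rpm, dir flips to +; running = +2329.3333
Stage 3 [36T→57T]: ω = 2329.3333×36/57 = 1471.1579 rpm, dir flips to −; running = −1471.1579
Stage 4 [75T→14T]: ω = 1471.1579×75/14 = 7881.2030 rpm, dir flips to +; running = +7881.2030
Stage 5 [14T→18T]: ω = 7881.2030×14/18 = 6129.8246 rpm, dir flips to −; running = −6129.8246
Stage 6 [29T→29T]: ω = 6129.8246×29/29 = 6129.8246 rpm, dir flips to +; running = +6129.8246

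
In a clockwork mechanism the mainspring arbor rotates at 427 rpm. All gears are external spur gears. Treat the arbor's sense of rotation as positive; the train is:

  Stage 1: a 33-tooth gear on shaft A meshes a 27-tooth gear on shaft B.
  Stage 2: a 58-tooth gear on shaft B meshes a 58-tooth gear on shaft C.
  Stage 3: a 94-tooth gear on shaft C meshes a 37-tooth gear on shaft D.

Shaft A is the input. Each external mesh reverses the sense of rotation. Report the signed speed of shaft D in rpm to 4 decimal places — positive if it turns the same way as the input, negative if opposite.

Stage 1 [33T→27T]: ω = 427.0000×33/27 = 521.8889 rpm, dir flips to −; running = −521.8889
Stage 2 [58T→58T]: ω = 521.8889×58/58 = 521.8889 rpm, dir flips to +; running = +521.8889
Stage 3 [94T→37T]: ω = 521.8889×94/37 = 1325.8799 rpm, dir flips to −; running = −1325.8799

-1325.8799 rpm (opposite to input, |ω| = 1325.8799 rpm)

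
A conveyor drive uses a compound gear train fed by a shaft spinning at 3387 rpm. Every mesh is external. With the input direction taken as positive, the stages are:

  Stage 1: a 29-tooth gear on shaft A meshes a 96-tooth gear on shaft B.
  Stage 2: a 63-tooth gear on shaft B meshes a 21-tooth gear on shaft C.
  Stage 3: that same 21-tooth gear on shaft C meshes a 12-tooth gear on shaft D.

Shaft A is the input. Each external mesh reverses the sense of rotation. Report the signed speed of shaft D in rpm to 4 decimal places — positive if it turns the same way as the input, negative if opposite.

-5371.5703 rpm (opposite to input, |ω| = 5371.5703 rpm)

Stage 1 [29T→96T]: ω = 3387.0000×29/96 = 1023.1562 rpm, dir flips to −; running = −1023.1562
Stage 2 [63T→21T]: ω = 1023.1562×63/21 = 3069.4688 rpm, dir flips to +; running = +3069.4688
Stage 3 [21T→12T]: ω = 3069.4688×21/12 = 5371.5703 rpm, dir flips to −; running = −5371.5703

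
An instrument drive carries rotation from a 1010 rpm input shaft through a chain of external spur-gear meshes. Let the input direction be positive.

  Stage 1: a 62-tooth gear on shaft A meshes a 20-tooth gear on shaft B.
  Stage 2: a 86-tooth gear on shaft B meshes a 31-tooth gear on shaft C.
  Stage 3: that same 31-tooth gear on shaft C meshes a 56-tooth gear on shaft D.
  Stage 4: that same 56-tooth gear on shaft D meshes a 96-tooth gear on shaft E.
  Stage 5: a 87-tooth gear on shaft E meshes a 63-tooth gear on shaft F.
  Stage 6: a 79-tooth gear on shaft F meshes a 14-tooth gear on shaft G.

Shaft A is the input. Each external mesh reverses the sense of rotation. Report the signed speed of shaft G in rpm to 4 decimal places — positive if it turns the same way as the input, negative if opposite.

+21856.8738 rpm (same as input, |ω| = 21856.8738 rpm)

Stage 1 [62T→20T]: ω = 1010.0000×62/20 = 3131.0000 rpm, dir flips to −; running = −3131.0000
Stage 2 [86T→31T]: ω = 3131.0000×86/31 = 8686.0000 rpm, dir flips to +; running = +8686.0000
Stage 3 [31T→56T]: ω = 8686.0000×31/56 = 4808.3214 rpm, dir flips to −; running = −4808.3214
Stage 4 [56T→96T]: ω = 4808.3214×56/96 = 2804.8542 rpm, dir flips to +; running = +2804.8542
Stage 5 [87T→63T]: ω = 2804.8542×87/63 = 3873.3700 rpm, dir flips to −; running = −3873.3700
Stage 6 [79T→14T]: ω = 3873.3700×79/14 = 21856.8738 rpm, dir flips to +; running = +21856.8738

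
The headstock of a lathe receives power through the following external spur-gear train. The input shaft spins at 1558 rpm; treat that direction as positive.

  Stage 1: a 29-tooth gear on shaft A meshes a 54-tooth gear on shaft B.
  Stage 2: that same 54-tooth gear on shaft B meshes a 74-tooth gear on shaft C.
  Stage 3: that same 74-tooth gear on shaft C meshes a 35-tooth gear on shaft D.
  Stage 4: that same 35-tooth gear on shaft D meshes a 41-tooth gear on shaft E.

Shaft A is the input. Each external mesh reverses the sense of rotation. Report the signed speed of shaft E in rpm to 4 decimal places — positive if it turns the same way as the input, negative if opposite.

+1102.0000 rpm (same as input, |ω| = 1102.0000 rpm)

Stage 1 [29T→54T]: ω = 1558.0000×29/54 = 836.7037 rpm, dir flips to −; running = −836.7037
Stage 2 [54T→74T]: ω = 836.7037×54/74 = 610.5676 rpm, dir flips to +; running = +610.5676
Stage 3 [74T→35T]: ω = 610.5676×74/35 = 1290.9143 rpm, dir flips to −; running = −1290.9143
Stage 4 [35T→41T]: ω = 1290.9143×35/41 = 1102.0000 rpm, dir flips to +; running = +1102.0000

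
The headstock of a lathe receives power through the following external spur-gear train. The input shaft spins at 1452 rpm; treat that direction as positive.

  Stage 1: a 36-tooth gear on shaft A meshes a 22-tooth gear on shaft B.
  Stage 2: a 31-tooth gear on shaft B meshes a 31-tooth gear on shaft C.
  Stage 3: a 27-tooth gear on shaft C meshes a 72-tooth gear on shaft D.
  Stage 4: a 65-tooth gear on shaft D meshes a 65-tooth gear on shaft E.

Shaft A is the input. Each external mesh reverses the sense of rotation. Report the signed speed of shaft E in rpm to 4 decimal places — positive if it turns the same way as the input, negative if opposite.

Stage 1 [36T→22T]: ω = 1452.0000×36/22 = 2376.0000 rpm, dir flips to −; running = −2376.0000
Stage 2 [31T→31T]: ω = 2376.0000×31/31 = 2376.0000 rpm, dir flips to +; running = +2376.0000
Stage 3 [27T→72T]: ω = 2376.0000×27/72 = 891.0000 rpm, dir flips to −; running = −891.0000
Stage 4 [65T→65T]: ω = 891.0000×65/65 = 891.0000 rpm, dir flips to +; running = +891.0000

+891.0000 rpm (same as input, |ω| = 891.0000 rpm)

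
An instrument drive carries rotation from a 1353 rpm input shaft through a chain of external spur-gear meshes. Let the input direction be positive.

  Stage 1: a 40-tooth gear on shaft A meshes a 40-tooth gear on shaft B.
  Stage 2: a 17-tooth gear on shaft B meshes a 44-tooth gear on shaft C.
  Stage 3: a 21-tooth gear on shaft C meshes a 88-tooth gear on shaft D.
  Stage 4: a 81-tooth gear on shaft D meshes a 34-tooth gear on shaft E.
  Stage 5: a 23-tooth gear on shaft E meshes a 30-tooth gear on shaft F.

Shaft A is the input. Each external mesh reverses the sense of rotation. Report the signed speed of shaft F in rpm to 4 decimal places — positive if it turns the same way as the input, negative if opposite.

-227.8470 rpm (opposite to input, |ω| = 227.8470 rpm)

Stage 1 [40T→40T]: ω = 1353.0000×40/40 = 1353.0000 rpm, dir flips to −; running = −1353.0000
Stage 2 [17T→44T]: ω = 1353.0000×17/44 = 522.7500 rpm, dir flips to +; running = +522.7500
Stage 3 [21T→88T]: ω = 522.7500×21/88 = 124.7472 rpm, dir flips to −; running = −124.7472
Stage 4 [81T→34T]: ω = 124.7472×81/34 = 297.1918 rpm, dir flips to +; running = +297.1918
Stage 5 [23T→30T]: ω = 297.1918×23/30 = 227.8470 rpm, dir flips to −; running = −227.8470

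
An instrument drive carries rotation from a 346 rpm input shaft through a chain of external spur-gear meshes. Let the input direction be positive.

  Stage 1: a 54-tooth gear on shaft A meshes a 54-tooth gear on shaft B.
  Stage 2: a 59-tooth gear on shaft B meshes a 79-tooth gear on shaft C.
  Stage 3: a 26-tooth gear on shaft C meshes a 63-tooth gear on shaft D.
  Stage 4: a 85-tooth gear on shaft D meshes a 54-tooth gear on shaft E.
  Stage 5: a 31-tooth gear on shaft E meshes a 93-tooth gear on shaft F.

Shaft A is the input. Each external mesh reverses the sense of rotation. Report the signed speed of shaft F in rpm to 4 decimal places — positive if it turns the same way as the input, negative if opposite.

Stage 1 [54T→54T]: ω = 346.0000×54/54 = 346.0000 rpm, dir flips to −; running = −346.0000
Stage 2 [59T→79T]: ω = 346.0000×59/79 = 258.4051 rpm, dir flips to +; running = +258.4051
Stage 3 [26T→63T]: ω = 258.4051×26/63 = 106.6434 rpm, dir flips to −; running = −106.6434
Stage 4 [85T→54T]: ω = 106.6434×85/54 = 167.8645 rpm, dir flips to +; running = +167.8645
Stage 5 [31T→93T]: ω = 167.8645×31/93 = 55.9548 rpm, dir flips to −; running = −55.9548

-55.9548 rpm (opposite to input, |ω| = 55.9548 rpm)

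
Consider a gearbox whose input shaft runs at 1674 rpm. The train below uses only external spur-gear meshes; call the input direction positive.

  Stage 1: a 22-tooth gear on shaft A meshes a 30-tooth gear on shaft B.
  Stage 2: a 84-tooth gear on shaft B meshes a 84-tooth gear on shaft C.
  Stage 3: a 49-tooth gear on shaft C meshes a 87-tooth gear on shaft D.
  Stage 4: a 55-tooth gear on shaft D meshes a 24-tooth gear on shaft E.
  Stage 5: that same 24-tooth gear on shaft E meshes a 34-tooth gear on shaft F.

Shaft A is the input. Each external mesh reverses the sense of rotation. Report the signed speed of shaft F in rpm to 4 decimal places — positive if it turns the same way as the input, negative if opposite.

Stage 1 [22T→30T]: ω = 1674.0000×22/30 = 1227.6000 rpm, dir flips to −; running = −1227.6000
Stage 2 [84T→84T]: ω = 1227.6000×84/84 = 1227.6000 rpm, dir flips to +; running = +1227.6000
Stage 3 [49T→87T]: ω = 1227.6000×49/87 = 691.4069 rpm, dir flips to −; running = −691.4069
Stage 4 [55T→24T]: ω = 691.4069×55/24 = 1584.4741 rpm, dir flips to +; running = +1584.4741
Stage 5 [24T→34T]: ω = 1584.4741×24/34 = 1118.4523 rpm, dir flips to −; running = −1118.4523

-1118.4523 rpm (opposite to input, |ω| = 1118.4523 rpm)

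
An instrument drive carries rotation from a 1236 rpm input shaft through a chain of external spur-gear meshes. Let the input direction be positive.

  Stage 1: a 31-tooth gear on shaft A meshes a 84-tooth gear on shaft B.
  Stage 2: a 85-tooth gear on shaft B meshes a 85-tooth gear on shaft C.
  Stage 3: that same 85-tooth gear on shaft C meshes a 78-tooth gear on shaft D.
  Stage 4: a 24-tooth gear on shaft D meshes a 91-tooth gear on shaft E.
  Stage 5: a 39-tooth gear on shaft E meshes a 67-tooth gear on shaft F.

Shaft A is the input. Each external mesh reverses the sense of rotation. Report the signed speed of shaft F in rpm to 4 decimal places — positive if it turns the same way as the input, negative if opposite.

-76.3106 rpm (opposite to input, |ω| = 76.3106 rpm)

Stage 1 [31T→84T]: ω = 1236.0000×31/84 = 456.1429 rpm, dir flips to −; running = −456.1429
Stage 2 [85T→85T]: ω = 456.1429×85/85 = 456.1429 rpm, dir flips to +; running = +456.1429
Stage 3 [85T→78T]: ω = 456.1429×85/78 = 497.0788 rpm, dir flips to −; running = −497.0788
Stage 4 [24T→91T]: ω = 497.0788×24/91 = 131.0977 rpm, dir flips to +; running = +131.0977
Stage 5 [39T→67T]: ω = 131.0977×39/67 = 76.3106 rpm, dir flips to −; running = −76.3106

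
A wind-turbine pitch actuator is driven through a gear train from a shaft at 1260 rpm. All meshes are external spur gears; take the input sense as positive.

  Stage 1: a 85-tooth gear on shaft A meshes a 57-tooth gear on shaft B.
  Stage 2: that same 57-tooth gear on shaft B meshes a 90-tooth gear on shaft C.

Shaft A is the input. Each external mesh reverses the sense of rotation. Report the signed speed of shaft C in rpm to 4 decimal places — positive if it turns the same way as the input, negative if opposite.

Stage 1 [85T→57T]: ω = 1260.0000×85/57 = 1878.9474 rpm, dir flips to −; running = −1878.9474
Stage 2 [57T→90T]: ω = 1878.9474×57/90 = 1190.0000 rpm, dir flips to +; running = +1190.0000

+1190.0000 rpm (same as input, |ω| = 1190.0000 rpm)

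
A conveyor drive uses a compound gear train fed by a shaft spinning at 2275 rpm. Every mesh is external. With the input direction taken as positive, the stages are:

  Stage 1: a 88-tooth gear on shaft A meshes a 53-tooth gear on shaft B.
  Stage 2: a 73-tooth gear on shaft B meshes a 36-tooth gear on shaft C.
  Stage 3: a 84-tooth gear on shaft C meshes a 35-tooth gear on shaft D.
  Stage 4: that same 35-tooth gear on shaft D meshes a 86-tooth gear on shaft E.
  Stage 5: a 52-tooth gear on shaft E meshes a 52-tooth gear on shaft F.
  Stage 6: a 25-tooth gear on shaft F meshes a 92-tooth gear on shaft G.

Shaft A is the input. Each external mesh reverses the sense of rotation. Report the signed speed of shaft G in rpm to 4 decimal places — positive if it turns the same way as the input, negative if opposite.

Stage 1 [88T→53T]: ω = 2275.0000×88/53 = 3777.3585 rpm, dir flips to −; running = −3777.3585
Stage 2 [73T→36T]: ω = 3777.3585×73/36 = 7659.6436 rpm, dir flips to +; running = +7659.6436
Stage 3 [84T→35T]: ω = 7659.6436×84/35 = 18383.1447 rpm, dir flips to −; running = −18383.1447
Stage 4 [35T→86T]: ω = 18383.1447×35/86 = 7481.5124 rpm, dir flips to +; running = +7481.5124
Stage 5 [52T→52T]: ω = 7481.5124×52/52 = 7481.5124 rpm, dir flips to −; running = −7481.5124
Stage 6 [25T→92T]: ω = 7481.5124×25/92 = 2033.0197 rpm, dir flips to +; running = +2033.0197

+2033.0197 rpm (same as input, |ω| = 2033.0197 rpm)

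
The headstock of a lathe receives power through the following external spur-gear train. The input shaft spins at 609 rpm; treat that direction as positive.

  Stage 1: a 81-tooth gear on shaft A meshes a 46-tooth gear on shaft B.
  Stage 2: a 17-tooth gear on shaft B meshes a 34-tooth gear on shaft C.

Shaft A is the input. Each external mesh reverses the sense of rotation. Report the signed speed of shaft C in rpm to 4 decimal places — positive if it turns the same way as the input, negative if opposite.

Stage 1 [81T→46T]: ω = 609.0000×81/46 = 1072.3696 rpm, dir flips to −; running = −1072.3696
Stage 2 [17T→34T]: ω = 1072.3696×17/34 = 536.1848 rpm, dir flips to +; running = +536.1848

+536.1848 rpm (same as input, |ω| = 536.1848 rpm)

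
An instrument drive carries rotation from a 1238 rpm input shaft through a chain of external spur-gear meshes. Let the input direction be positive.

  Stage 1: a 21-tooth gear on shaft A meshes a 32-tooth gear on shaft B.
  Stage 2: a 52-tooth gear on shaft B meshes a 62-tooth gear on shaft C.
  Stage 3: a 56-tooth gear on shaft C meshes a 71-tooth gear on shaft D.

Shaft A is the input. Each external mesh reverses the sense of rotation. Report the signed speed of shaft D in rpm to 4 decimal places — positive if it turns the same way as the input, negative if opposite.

Stage 1 [21T→32T]: ω = 1238.0000×21/32 = 812.4375 rpm, dir flips to −; running = −812.4375
Stage 2 [52T→62T]: ω = 812.4375×52/62 = 681.3992 rpm, dir flips to +; running = +681.3992
Stage 3 [56T→71T]: ω = 681.3992×56/71 = 537.4416 rpm, dir flips to −; running = −537.4416

-537.4416 rpm (opposite to input, |ω| = 537.4416 rpm)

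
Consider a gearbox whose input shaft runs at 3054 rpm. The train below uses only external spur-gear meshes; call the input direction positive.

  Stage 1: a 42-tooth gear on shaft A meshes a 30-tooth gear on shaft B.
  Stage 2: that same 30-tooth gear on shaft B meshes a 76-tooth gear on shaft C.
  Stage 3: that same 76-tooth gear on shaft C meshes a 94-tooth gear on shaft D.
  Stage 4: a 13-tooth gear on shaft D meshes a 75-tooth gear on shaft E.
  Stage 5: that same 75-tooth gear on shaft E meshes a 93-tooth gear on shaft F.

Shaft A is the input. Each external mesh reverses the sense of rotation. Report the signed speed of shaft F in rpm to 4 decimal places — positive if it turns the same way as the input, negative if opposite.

Stage 1 [42T→30T]: ω = 3054.0000×42/30 = 4275.6000 rpm, dir flips to −; running = −4275.6000
Stage 2 [30T→76T]: ω = 4275.6000×30/76 = 1687.7368 rpm, dir flips to +; running = +1687.7368
Stage 3 [76T→94T]: ω = 1687.7368×76/94 = 1364.5532 rpm, dir flips to −; running = −1364.5532
Stage 4 [13T→75T]: ω = 1364.5532×13/75 = 236.5226 rpm, dir flips to +; running = +236.5226
Stage 5 [75T→93T]: ω = 236.5226×75/93 = 190.7440 rpm, dir flips to −; running = −190.7440

-190.7440 rpm (opposite to input, |ω| = 190.7440 rpm)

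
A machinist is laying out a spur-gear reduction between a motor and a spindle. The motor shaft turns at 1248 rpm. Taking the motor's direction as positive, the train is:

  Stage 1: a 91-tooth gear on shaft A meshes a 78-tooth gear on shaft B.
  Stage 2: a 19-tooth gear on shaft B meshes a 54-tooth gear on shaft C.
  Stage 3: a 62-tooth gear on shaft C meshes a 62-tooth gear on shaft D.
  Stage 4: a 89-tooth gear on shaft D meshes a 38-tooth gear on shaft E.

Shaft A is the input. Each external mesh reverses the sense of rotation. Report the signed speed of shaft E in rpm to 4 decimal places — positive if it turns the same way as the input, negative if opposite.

+1199.8519 rpm (same as input, |ω| = 1199.8519 rpm)

Stage 1 [91T→78T]: ω = 1248.0000×91/78 = 1456.0000 rpm, dir flips to −; running = −1456.0000
Stage 2 [19T→54T]: ω = 1456.0000×19/54 = 512.2963 rpm, dir flips to +; running = +512.2963
Stage 3 [62T→62T]: ω = 512.2963×62/62 = 512.2963 rpm, dir flips to −; running = −512.2963
Stage 4 [89T→38T]: ω = 512.2963×89/38 = 1199.8519 rpm, dir flips to +; running = +1199.8519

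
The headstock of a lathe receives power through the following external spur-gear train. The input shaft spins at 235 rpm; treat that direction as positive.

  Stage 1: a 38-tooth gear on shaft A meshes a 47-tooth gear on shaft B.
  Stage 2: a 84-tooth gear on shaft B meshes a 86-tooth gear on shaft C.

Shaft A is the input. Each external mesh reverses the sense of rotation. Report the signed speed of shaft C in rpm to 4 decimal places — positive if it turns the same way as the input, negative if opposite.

+185.5814 rpm (same as input, |ω| = 185.5814 rpm)

Stage 1 [38T→47T]: ω = 235.0000×38/47 = 190.0000 rpm, dir flips to −; running = −190.0000
Stage 2 [84T→86T]: ω = 190.0000×84/86 = 185.5814 rpm, dir flips to +; running = +185.5814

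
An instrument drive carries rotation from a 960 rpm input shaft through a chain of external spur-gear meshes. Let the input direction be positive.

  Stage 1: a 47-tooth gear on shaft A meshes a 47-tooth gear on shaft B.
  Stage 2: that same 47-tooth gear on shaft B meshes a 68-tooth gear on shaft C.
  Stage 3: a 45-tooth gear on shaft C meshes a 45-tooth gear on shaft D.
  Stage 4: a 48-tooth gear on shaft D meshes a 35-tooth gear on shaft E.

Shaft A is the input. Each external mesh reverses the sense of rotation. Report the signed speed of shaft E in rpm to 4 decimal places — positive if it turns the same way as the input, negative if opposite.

+909.9832 rpm (same as input, |ω| = 909.9832 rpm)

Stage 1 [47T→47T]: ω = 960.0000×47/47 = 960.0000 rpm, dir flips to −; running = −960.0000
Stage 2 [47T→68T]: ω = 960.0000×47/68 = 663.5294 rpm, dir flips to +; running = +663.5294
Stage 3 [45T→45T]: ω = 663.5294×45/45 = 663.5294 rpm, dir flips to −; running = −663.5294
Stage 4 [48T→35T]: ω = 663.5294×48/35 = 909.9832 rpm, dir flips to +; running = +909.9832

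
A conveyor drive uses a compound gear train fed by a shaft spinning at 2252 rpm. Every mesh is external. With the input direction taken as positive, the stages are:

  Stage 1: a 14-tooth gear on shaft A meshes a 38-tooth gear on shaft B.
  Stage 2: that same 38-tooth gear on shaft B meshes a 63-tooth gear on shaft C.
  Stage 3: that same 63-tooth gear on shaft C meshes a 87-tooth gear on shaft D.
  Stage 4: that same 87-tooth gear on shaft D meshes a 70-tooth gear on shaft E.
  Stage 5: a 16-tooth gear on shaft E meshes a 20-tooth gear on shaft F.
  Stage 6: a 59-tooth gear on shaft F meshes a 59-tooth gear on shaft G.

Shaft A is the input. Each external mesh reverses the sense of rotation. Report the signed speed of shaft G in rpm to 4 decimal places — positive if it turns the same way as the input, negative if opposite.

Stage 1 [14T→38T]: ω = 2252.0000×14/38 = 829.6842 rpm, dir flips to −; running = −829.6842
Stage 2 [38T→63T]: ω = 829.6842×38/63 = 500.4444 rpm, dir flips to +; running = +500.4444
Stage 3 [63T→87T]: ω = 500.4444×63/87 = 362.3908 rpm, dir flips to −; running = −362.3908
Stage 4 [87T→70T]: ω = 362.3908×87/70 = 450.4000 rpm, dir flips to +; running = +450.4000
Stage 5 [16T→20T]: ω = 450.4000×16/20 = 360.3200 rpm, dir flips to −; running = −360.3200
Stage 6 [59T→59T]: ω = 360.3200×59/59 = 360.3200 rpm, dir flips to +; running = +360.3200

+360.3200 rpm (same as input, |ω| = 360.3200 rpm)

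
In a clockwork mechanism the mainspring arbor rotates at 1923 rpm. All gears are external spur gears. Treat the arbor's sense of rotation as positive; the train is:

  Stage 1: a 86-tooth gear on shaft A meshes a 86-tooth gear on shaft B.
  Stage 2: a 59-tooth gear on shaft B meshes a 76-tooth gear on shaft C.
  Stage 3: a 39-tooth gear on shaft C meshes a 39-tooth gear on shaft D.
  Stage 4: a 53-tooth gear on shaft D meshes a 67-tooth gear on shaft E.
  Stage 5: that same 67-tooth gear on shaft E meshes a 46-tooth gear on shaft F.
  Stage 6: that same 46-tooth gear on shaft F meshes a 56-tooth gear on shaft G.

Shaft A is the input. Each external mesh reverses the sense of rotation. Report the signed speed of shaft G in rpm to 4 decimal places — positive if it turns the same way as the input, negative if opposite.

+1412.8809 rpm (same as input, |ω| = 1412.8809 rpm)

Stage 1 [86T→86T]: ω = 1923.0000×86/86 = 1923.0000 rpm, dir flips to −; running = −1923.0000
Stage 2 [59T→76T]: ω = 1923.0000×59/76 = 1492.8553 rpm, dir flips to +; running = +1492.8553
Stage 3 [39T→39T]: ω = 1492.8553×39/39 = 1492.8553 rpm, dir flips to −; running = −1492.8553
Stage 4 [53T→67T]: ω = 1492.8553×53/67 = 1180.9154 rpm, dir flips to +; running = +1180.9154
Stage 5 [67T→46T]: ω = 1180.9154×67/46 = 1720.0289 rpm, dir flips to −; running = −1720.0289
Stage 6 [46T→56T]: ω = 1720.0289×46/56 = 1412.8809 rpm, dir flips to +; running = +1412.8809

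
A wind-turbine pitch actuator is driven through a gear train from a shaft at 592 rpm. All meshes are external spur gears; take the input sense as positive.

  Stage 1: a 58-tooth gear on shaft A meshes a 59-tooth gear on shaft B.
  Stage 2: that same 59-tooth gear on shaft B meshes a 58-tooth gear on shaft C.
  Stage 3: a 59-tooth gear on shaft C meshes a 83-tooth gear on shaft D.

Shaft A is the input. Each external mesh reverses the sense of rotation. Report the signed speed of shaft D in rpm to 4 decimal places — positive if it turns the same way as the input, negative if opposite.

-420.8193 rpm (opposite to input, |ω| = 420.8193 rpm)

Stage 1 [58T→59T]: ω = 592.0000×58/59 = 581.9661 rpm, dir flips to −; running = −581.9661
Stage 2 [59T→58T]: ω = 581.9661×59/58 = 592.0000 rpm, dir flips to +; running = +592.0000
Stage 3 [59T→83T]: ω = 592.0000×59/83 = 420.8193 rpm, dir flips to −; running = −420.8193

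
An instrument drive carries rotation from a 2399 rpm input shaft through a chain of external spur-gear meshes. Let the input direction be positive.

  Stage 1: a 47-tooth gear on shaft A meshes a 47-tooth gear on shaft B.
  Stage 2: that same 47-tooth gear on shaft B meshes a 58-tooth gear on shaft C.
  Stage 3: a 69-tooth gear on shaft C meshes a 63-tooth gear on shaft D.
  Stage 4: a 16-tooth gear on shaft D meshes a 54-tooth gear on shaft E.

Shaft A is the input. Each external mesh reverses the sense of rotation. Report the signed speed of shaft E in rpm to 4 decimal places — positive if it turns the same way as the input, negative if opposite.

+630.8627 rpm (same as input, |ω| = 630.8627 rpm)

Stage 1 [47T→47T]: ω = 2399.0000×47/47 = 2399.0000 rpm, dir flips to −; running = −2399.0000
Stage 2 [47T→58T]: ω = 2399.0000×47/58 = 1944.0172 rpm, dir flips to +; running = +1944.0172
Stage 3 [69T→63T]: ω = 1944.0172×69/63 = 2129.1617 rpm, dir flips to −; running = −2129.1617
Stage 4 [16T→54T]: ω = 2129.1617×16/54 = 630.8627 rpm, dir flips to +; running = +630.8627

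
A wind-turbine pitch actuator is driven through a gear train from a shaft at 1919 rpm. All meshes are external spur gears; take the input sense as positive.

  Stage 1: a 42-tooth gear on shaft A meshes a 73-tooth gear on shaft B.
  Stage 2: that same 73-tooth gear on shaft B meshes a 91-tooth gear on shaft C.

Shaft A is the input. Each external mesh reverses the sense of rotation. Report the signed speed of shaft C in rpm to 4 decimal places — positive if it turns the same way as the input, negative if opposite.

Stage 1 [42T→73T]: ω = 1919.0000×42/73 = 1104.0822 rpm, dir flips to −; running = −1104.0822
Stage 2 [73T→91T]: ω = 1104.0822×73/91 = 885.6923 rpm, dir flips to +; running = +885.6923

+885.6923 rpm (same as input, |ω| = 885.6923 rpm)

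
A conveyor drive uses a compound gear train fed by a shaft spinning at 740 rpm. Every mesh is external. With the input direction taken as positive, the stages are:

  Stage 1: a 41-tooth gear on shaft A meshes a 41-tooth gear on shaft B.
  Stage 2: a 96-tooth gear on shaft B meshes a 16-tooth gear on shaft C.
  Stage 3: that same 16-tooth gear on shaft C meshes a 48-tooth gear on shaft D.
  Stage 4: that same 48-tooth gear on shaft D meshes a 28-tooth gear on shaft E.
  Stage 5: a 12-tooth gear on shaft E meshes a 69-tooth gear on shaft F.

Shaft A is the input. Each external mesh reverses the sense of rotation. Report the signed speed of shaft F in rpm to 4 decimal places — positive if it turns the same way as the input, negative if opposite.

Stage 1 [41T→41T]: ω = 740.0000×41/41 = 740.0000 rpm, dir flips to −; running = −740.0000
Stage 2 [96T→16T]: ω = 740.0000×96/16 = 4440.0000 rpm, dir flips to +; running = +4440.0000
Stage 3 [16T→48T]: ω = 4440.0000×16/48 = 1480.0000 rpm, dir flips to −; running = −1480.0000
Stage 4 [48T→28T]: ω = 1480.0000×48/28 = 2537.1429 rpm, dir flips to +; running = +2537.1429
Stage 5 [12T→69T]: ω = 2537.1429×12/69 = 441.2422 rpm, dir flips to −; running = −441.2422

-441.2422 rpm (opposite to input, |ω| = 441.2422 rpm)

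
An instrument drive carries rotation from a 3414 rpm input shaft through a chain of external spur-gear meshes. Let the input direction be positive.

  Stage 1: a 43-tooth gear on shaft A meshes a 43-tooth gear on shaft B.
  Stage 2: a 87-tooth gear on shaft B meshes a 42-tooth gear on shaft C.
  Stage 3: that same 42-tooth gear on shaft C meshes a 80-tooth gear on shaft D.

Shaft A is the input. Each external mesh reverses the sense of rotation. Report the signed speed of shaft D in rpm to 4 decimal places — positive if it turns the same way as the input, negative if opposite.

Stage 1 [43T→43T]: ω = 3414.0000×43/43 = 3414.0000 rpm, dir flips to −; running = −3414.0000
Stage 2 [87T→42T]: ω = 3414.0000×87/42 = 7071.8571 rpm, dir flips to +; running = +7071.8571
Stage 3 [42T→80T]: ω = 7071.8571×42/80 = 3712.7250 rpm, dir flips to −; running = −3712.7250

-3712.7250 rpm (opposite to input, |ω| = 3712.7250 rpm)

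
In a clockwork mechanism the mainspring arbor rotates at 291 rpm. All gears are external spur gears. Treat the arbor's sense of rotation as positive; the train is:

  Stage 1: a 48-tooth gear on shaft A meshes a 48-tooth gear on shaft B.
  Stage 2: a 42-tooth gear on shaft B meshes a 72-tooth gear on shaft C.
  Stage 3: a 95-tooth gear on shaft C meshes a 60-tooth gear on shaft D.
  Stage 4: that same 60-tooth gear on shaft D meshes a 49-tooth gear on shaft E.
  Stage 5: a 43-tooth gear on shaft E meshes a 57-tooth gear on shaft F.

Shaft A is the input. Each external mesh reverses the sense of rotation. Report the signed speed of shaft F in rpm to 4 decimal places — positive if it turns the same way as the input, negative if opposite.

-248.2738 rpm (opposite to input, |ω| = 248.2738 rpm)

Stage 1 [48T→48T]: ω = 291.0000×48/48 = 291.0000 rpm, dir flips to −; running = −291.0000
Stage 2 [42T→72T]: ω = 291.0000×42/72 = 169.7500 rpm, dir flips to +; running = +169.7500
Stage 3 [95T→60T]: ω = 169.7500×95/60 = 268.7708 rpm, dir flips to −; running = −268.7708
Stage 4 [60T→49T]: ω = 268.7708×60/49 = 329.1071 rpm, dir flips to +; running = +329.1071
Stage 5 [43T→57T]: ω = 329.1071×43/57 = 248.2738 rpm, dir flips to −; running = −248.2738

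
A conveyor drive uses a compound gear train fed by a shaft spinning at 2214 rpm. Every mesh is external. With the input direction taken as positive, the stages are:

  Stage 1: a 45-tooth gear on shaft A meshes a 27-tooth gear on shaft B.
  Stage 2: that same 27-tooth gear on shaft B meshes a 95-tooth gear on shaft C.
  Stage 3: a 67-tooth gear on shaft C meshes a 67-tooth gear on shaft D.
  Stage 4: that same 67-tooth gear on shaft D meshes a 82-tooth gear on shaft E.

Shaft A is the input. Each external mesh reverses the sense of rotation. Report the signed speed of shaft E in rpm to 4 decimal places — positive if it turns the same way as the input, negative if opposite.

+856.8947 rpm (same as input, |ω| = 856.8947 rpm)

Stage 1 [45T→27T]: ω = 2214.0000×45/27 = 3690.0000 rpm, dir flips to −; running = −3690.0000
Stage 2 [27T→95T]: ω = 3690.0000×27/95 = 1048.7368 rpm, dir flips to +; running = +1048.7368
Stage 3 [67T→67T]: ω = 1048.7368×67/67 = 1048.7368 rpm, dir flips to −; running = −1048.7368
Stage 4 [67T→82T]: ω = 1048.7368×67/82 = 856.8947 rpm, dir flips to +; running = +856.8947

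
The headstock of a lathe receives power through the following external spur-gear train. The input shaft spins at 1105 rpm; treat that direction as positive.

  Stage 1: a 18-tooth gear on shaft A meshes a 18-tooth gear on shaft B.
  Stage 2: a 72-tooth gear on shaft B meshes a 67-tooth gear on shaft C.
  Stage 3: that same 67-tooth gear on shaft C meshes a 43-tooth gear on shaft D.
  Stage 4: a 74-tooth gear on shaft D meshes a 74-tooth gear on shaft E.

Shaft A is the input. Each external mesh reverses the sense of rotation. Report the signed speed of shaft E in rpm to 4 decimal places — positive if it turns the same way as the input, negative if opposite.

Stage 1 [18T→18T]: ω = 1105.0000×18/18 = 1105.0000 rpm, dir flips to −; running = −1105.0000
Stage 2 [72T→67T]: ω = 1105.0000×72/67 = 1187.4627 rpm, dir flips to +; running = +1187.4627
Stage 3 [67T→43T]: ω = 1187.4627×67/43 = 1850.2326 rpm, dir flips to −; running = −1850.2326
Stage 4 [74T→74T]: ω = 1850.2326×74/74 = 1850.2326 rpm, dir flips to +; running = +1850.2326

+1850.2326 rpm (same as input, |ω| = 1850.2326 rpm)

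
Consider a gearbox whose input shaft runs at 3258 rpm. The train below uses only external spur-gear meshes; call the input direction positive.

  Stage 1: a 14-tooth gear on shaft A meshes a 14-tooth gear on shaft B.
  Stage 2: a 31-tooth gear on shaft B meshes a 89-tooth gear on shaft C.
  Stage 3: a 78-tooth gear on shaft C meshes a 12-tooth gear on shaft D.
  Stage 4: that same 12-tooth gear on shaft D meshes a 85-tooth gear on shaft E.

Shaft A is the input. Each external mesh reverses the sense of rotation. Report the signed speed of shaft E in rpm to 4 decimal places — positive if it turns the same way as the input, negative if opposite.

Stage 1 [14T→14T]: ω = 3258.0000×14/14 = 3258.0000 rpm, dir flips to −; running = −3258.0000
Stage 2 [31T→89T]: ω = 3258.0000×31/89 = 1134.8090 rpm, dir flips to +; running = +1134.8090
Stage 3 [78T→12T]: ω = 1134.8090×78/12 = 7376.2584 rpm, dir flips to −; running = −7376.2584
Stage 4 [12T→85T]: ω = 7376.2584×12/85 = 1041.3541 rpm, dir flips to +; running = +1041.3541

+1041.3541 rpm (same as input, |ω| = 1041.3541 rpm)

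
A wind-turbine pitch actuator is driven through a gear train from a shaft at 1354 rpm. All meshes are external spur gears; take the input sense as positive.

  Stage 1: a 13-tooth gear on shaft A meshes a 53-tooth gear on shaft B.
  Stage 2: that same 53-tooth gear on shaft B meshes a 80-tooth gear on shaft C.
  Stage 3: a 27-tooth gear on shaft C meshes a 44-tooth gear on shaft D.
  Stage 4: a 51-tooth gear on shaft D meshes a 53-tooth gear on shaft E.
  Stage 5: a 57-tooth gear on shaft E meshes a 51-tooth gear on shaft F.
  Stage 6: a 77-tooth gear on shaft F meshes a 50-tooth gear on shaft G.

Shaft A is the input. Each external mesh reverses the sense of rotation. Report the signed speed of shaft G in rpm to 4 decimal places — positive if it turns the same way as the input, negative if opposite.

+223.6160 rpm (same as input, |ω| = 223.6160 rpm)

Stage 1 [13T→53T]: ω = 1354.0000×13/53 = 332.1132 rpm, dir flips to −; running = −332.1132
Stage 2 [53T→80T]: ω = 332.1132×53/80 = 220.0250 rpm, dir flips to +; running = +220.0250
Stage 3 [27T→44T]: ω = 220.0250×27/44 = 135.0153 rpm, dir flips to −; running = −135.0153
Stage 4 [51T→53T]: ω = 135.0153×51/53 = 129.9204 rpm, dir flips to +; running = +129.9204
Stage 5 [57T→51T]: ω = 129.9204×57/51 = 145.2052 rpm, dir flips to −; running = −145.2052
Stage 6 [77T→50T]: ω = 145.2052×77/50 = 223.6160 rpm, dir flips to +; running = +223.6160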